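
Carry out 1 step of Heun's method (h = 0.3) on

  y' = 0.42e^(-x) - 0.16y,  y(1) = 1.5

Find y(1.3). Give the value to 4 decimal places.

Heun: k1 = f(x_n, y_n); k2 = f(x_n + h, y_n + h·k1); y_{n+1} = y_n + (h/2)·(k1 + k2).
x=1.000000, y=1.500000:
  k1 = f(1.000000, 1.500000) = -0.085491
  k2 = f(1.300000, 1.474353) = -0.121433
  y ← 1.500000 + (0.3/2)·(-0.085491 + (-0.121433)) = 1.468961
y(1.3) ≈ 1.4690

1.4690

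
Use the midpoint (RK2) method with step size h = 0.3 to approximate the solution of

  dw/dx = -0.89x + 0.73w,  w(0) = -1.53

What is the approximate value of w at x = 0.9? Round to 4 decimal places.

Midpoint: k1 = f(x_n, w_n); k2 = f(x_n + h/2, w_n + (h/2)·k1); w_{n+1} = w_n + h·k2.
x=0.000000, w=-1.530000:
  k1 = f(0.000000, -1.530000) = -1.116900
  k2 = f(0.150000, -1.697535) = -1.372701
  w ← -1.530000 + 0.3·(-1.372701) = -1.941810
x=0.300000, w=-1.941810:
  k1 = f(0.300000, -1.941810) = -1.684521
  k2 = f(0.450000, -2.194488) = -2.002477
  w ← -1.941810 + 0.3·(-2.002477) = -2.542553
x=0.600000, w=-2.542553:
  k1 = f(0.600000, -2.542553) = -2.390064
  k2 = f(0.750000, -2.901063) = -2.785276
  w ← -2.542553 + 0.3·(-2.785276) = -3.378136
w(0.9) ≈ -3.3781

-3.3781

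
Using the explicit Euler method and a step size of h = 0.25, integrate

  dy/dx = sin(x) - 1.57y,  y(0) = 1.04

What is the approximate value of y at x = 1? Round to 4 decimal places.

0.4077

Euler: y_{n+1} = y_n + h·f(x_n, y_n).
x=0.000000, y=1.040000: f=-1.632800 → y ← 1.040000 + 0.25·(-1.632800) = 0.631800
x=0.250000, y=0.631800: f=-0.744522 → y ← 0.631800 + 0.25·(-0.744522) = 0.445669
x=0.500000, y=0.445669: f=-0.220276 → y ← 0.445669 + 0.25·(-0.220276) = 0.390601
x=0.750000, y=0.390601: f=0.068396 → y ← 0.390601 + 0.25·0.068396 = 0.407700
y(1) ≈ 0.4077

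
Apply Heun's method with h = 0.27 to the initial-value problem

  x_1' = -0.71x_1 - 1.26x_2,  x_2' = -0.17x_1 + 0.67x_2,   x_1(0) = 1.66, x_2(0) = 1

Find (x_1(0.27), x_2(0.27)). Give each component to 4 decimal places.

Heun on (x_1,x_2): k1 = f(x_n, state_n); k2 = f(x_n + h, state_n + h·k1); state_{n+1} = state_n + (h/2)·(k1 + k2).
0.000000: (1.660000, 1.000000)
  k1 = (-2.438600, 0.387800)
  predictor → (1.001578, 1.104706)
  k2 = (-2.103050, 0.569885)
  → (1.046877, 1.129287)
(x_1(0.27), x_2(0.27)) ≈ (1.0469, 1.1293)

1.0469, 1.1293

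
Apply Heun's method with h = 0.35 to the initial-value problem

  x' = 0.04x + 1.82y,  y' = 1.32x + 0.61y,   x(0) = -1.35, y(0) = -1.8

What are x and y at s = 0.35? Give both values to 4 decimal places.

-2.8447, -3.1848

Heun on (x,y): k1 = f(s_n, state_n); k2 = f(s_n + h, state_n + h·k1); state_{n+1} = state_n + (h/2)·(k1 + k2).
0.000000: (-1.350000, -1.800000)
  k1 = (-3.330000, -2.880000)
  predictor → (-2.515500, -2.808000)
  k2 = (-5.211180, -5.033340)
  → (-2.844707, -3.184835)
(x(0.35), y(0.35)) ≈ (-2.8447, -3.1848)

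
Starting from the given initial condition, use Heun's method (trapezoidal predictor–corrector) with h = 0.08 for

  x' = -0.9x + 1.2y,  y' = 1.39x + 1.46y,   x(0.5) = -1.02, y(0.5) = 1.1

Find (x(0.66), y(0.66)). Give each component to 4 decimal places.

-0.6819, 1.1748

Heun on (x,y): k1 = f(t_n, state_n); k2 = f(t_n + h, state_n + h·k1); state_{n+1} = state_n + (h/2)·(k1 + k2).
0.500000: (-1.020000, 1.100000)
  k1 = (2.238000, 0.188200)
  predictor → (-0.840960, 1.115056)
  k2 = (2.094931, 0.459047)
  → (-0.846683, 1.125890)
0.580000: (-0.846683, 1.125890)
  k1 = (2.113082, 0.466910)
  predictor → (-0.677636, 1.163243)
  k2 = (2.005764, 0.756420)
  → (-0.681929, 1.174823)
(x(0.66), y(0.66)) ≈ (-0.6819, 1.1748)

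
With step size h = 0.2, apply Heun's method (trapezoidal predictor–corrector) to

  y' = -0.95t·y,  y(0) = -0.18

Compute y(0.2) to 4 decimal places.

-0.1766

Heun: k1 = f(t_n, y_n); k2 = f(t_n + h, y_n + h·k1); y_{n+1} = y_n + (h/2)·(k1 + k2).
t=0.000000, y=-0.180000:
  k1 = f(0.000000, -0.180000) = 0.000000
  k2 = f(0.200000, -0.180000) = 0.034200
  y ← -0.180000 + (0.2/2)·(0.000000 + 0.034200) = -0.176580
y(0.2) ≈ -0.1766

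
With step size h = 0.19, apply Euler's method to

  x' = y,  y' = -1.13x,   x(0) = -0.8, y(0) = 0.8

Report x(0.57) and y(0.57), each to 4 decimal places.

-0.2523, 1.2104

Euler on (x,y): x_{n+1} = x_n + h·x', y_{n+1} = y_n + h·y'.
0.000000: (-0.800000, 0.800000); f=(0.800000, 0.904000) → (-0.648000, 0.971760)
0.190000: (-0.648000, 0.971760); f=(0.971760, 0.732240) → (-0.463366, 1.110886)
0.380000: (-0.463366, 1.110886); f=(1.110886, 0.523603) → (-0.252297, 1.210370)
(x(0.57), y(0.57)) ≈ (-0.2523, 1.2104)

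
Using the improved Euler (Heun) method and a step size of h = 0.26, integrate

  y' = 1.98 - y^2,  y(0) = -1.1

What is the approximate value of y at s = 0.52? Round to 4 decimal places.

-0.4615

Heun: k1 = f(s_n, y_n); k2 = f(s_n + h, y_n + h·k1); y_{n+1} = y_n + (h/2)·(k1 + k2).
s=0.000000, y=-1.100000:
  k1 = f(0.000000, -1.100000) = 0.770000
  k2 = f(0.260000, -0.899800) = 1.170360
  y ← -1.100000 + (0.26/2)·(0.770000 + 1.170360) = -0.847753
s=0.260000, y=-0.847753:
  k1 = f(0.260000, -0.847753) = 1.261315
  k2 = f(0.520000, -0.519811) = 1.709796
  y ← -0.847753 + (0.26/2)·(1.261315 + 1.709796) = -0.461509
y(0.52) ≈ -0.4615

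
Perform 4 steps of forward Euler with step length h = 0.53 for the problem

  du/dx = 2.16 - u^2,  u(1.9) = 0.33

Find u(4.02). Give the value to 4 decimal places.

1.4785

Euler: u_{n+1} = u_n + h·f(x_n, u_n).
x=1.900000, u=0.330000: f=2.051100 → u ← 0.330000 + 0.53·2.051100 = 1.417083
x=2.430000, u=1.417083: f=0.151876 → u ← 1.417083 + 0.53·0.151876 = 1.497577
x=2.960000, u=1.497577: f=-0.082737 → u ← 1.497577 + 0.53·(-0.082737) = 1.453726
x=3.490000, u=1.453726: f=0.046680 → u ← 1.453726 + 0.53·0.046680 = 1.478467
u(4.02) ≈ 1.4785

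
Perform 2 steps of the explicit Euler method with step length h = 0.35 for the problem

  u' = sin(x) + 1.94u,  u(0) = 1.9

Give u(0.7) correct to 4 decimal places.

5.4762

Euler: u_{n+1} = u_n + h·f(x_n, u_n).
x=0.000000, u=1.900000: f=3.686000 → u ← 1.900000 + 0.35·3.686000 = 3.190100
x=0.350000, u=3.190100: f=6.531692 → u ← 3.190100 + 0.35·6.531692 = 5.476192
u(0.7) ≈ 5.4762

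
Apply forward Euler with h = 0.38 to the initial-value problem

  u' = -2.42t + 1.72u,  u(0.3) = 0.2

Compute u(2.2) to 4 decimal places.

-8.9463

Euler: u_{n+1} = u_n + h·f(t_n, u_n).
t=0.300000, u=0.200000: f=-0.382000 → u ← 0.200000 + 0.38·(-0.382000) = 0.054840
t=0.680000, u=0.054840: f=-1.551275 → u ← 0.054840 + 0.38·(-1.551275) = -0.534645
t=1.060000, u=-0.534645: f=-3.484789 → u ← -0.534645 + 0.38·(-3.484789) = -1.858864
t=1.440000, u=-1.858864: f=-6.682047 → u ← -1.858864 + 0.38·(-6.682047) = -4.398042
t=1.820000, u=-4.398042: f=-11.969032 → u ← -4.398042 + 0.38·(-11.969032) = -8.946274
u(2.2) ≈ -8.9463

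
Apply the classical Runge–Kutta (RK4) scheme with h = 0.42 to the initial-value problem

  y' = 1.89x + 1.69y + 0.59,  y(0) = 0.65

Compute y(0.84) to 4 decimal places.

RK4: k1 = f(x_n, y_n); k2 = f(x_n + h/2, y_n + (h/2)·k1); k3 = f(x_n + h/2, y_n + (h/2)·k2); k4 = f(x_n + h, y_n + h·k3); y_{n+1} = y_n + (h/6)·(k1 + 2k2 + 2k3 + k4).
x=0.000000, y=0.650000:
  k1 = f(0.000000, 0.650000) = 1.688500
  k2 = f(0.210000, 1.004585) = 2.684649
  k3 = f(0.210000, 1.213776) = 3.038182
  k4 = f(0.420000, 1.926036) = 4.638801
  y ← 0.650000 + (0.42/6)·(k1 + 2k2 + 2k3 + k4) = 1.894107
x=0.420000, y=1.894107:
  k1 = f(0.420000, 1.894107) = 4.584841
  k2 = f(0.630000, 2.856924) = 6.608902
  k3 = f(0.630000, 3.281977) = 7.327241
  k4 = f(0.840000, 4.971548) = 10.579517
  y ← 1.894107 + (0.42/6)·(k1 + 2k2 + 2k3 + k4) = 4.906672
y(0.84) ≈ 4.9067

4.9067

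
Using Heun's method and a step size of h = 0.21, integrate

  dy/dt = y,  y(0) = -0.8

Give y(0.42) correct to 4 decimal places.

Heun: k1 = f(t_n, y_n); k2 = f(t_n + h, y_n + h·k1); y_{n+1} = y_n + (h/2)·(k1 + k2).
t=0.000000, y=-0.800000:
  k1 = f(0.000000, -0.800000) = -0.800000
  k2 = f(0.210000, -0.968000) = -0.968000
  y ← -0.800000 + (0.21/2)·(-0.800000 + (-0.968000)) = -0.985640
t=0.210000, y=-0.985640:
  k1 = f(0.210000, -0.985640) = -0.985640
  k2 = f(0.420000, -1.192624) = -1.192624
  y ← -0.985640 + (0.21/2)·(-0.985640 + (-1.192624)) = -1.214358
y(0.42) ≈ -1.2144

-1.2144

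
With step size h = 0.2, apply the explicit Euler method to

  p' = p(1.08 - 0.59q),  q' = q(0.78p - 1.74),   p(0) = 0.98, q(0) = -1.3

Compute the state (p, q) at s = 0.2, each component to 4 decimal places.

1.3420, -1.0463

Euler on (p,q): p_{n+1} = p_n + h·p', q_{n+1} = q_n + h·q'.
0.000000: (0.980000, -1.300000); f=(1.810060, 1.268280) → (1.342012, -1.046344)
(p(0.2), q(0.2)) ≈ (1.3420, -1.0463)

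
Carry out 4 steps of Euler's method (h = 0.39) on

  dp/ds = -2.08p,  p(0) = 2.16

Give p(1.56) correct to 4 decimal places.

Euler: p_{n+1} = p_n + h·f(s_n, p_n).
s=0.000000, p=2.160000: f=-4.492800 → p ← 2.160000 + 0.39·(-4.492800) = 0.407808
s=0.390000, p=0.407808: f=-0.848241 → p ← 0.407808 + 0.39·(-0.848241) = 0.076994
s=0.780000, p=0.076994: f=-0.160148 → p ← 0.076994 + 0.39·(-0.160148) = 0.014536
s=1.170000, p=0.014536: f=-0.030236 → p ← 0.014536 + 0.39·(-0.030236) = 0.002744
p(1.56) ≈ 0.0027

0.0027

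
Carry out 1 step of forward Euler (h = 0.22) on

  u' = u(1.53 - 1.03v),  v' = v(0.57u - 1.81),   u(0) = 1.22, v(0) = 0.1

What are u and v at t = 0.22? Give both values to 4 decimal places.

Euler on (u,v): u_{n+1} = u_n + h·u', v_{n+1} = v_n + h·v'.
0.000000: (1.220000, 0.100000); f=(1.740940, -0.111460) → (1.603007, 0.075479)
(u(0.22), v(0.22)) ≈ (1.6030, 0.0755)

1.6030, 0.0755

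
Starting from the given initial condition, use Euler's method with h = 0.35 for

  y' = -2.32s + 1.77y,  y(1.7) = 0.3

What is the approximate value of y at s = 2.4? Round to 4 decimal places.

-3.1133

Euler: y_{n+1} = y_n + h·f(s_n, y_n).
s=1.700000, y=0.300000: f=-3.413000 → y ← 0.300000 + 0.35·(-3.413000) = -0.894550
s=2.050000, y=-0.894550: f=-6.339353 → y ← -0.894550 + 0.35·(-6.339353) = -3.113324
y(2.4) ≈ -3.1133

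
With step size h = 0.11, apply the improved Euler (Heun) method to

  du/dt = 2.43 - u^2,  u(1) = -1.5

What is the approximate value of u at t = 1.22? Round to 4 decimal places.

-1.4452

Heun: k1 = f(t_n, u_n); k2 = f(t_n + h, u_n + h·k1); u_{n+1} = u_n + (h/2)·(k1 + k2).
t=1.000000, u=-1.500000:
  k1 = f(1.000000, -1.500000) = 0.180000
  k2 = f(1.110000, -1.480200) = 0.239008
  u ← -1.500000 + (0.11/2)·(0.180000 + 0.239008) = -1.476955
t=1.110000, u=-1.476955:
  k1 = f(1.110000, -1.476955) = 0.248605
  k2 = f(1.220000, -1.449608) = 0.328637
  u ← -1.476955 + (0.11/2)·(0.248605 + 0.328637) = -1.445206
u(1.22) ≈ -1.4452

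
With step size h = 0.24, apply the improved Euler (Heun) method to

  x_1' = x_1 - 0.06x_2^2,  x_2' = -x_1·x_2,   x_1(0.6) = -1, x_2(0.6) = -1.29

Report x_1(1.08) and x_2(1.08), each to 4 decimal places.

Heun on (x_1,x_2): k1 = f(t_n, state_n); k2 = f(t_n + h, state_n + h·k1); state_{n+1} = state_n + (h/2)·(k1 + k2).
0.600000: (-1.000000, -1.290000)
  k1 = (-1.099846, -1.290000)
  predictor → (-1.263963, -1.599600)
  k2 = (-1.417486, -2.021835)
  → (-1.302080, -1.687420)
0.840000: (-1.302080, -1.687420)
  k1 = (-1.472923, -2.197156)
  predictor → (-1.655581, -2.214738)
  k2 = (-1.949885, -3.666678)
  → (-1.712817, -2.391080)
(x_1(1.08), x_2(1.08)) ≈ (-1.7128, -2.3911)

-1.7128, -2.3911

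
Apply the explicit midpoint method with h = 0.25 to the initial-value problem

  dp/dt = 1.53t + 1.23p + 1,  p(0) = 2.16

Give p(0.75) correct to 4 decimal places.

Midpoint: k1 = f(t_n, p_n); k2 = f(t_n + h/2, p_n + (h/2)·k1); p_{n+1} = p_n + h·k2.
t=0.000000, p=2.160000:
  k1 = f(0.000000, 2.160000) = 3.656800
  k2 = f(0.125000, 2.617100) = 4.410283
  p ← 2.160000 + 0.25·4.410283 = 3.262571
t=0.250000, p=3.262571:
  k1 = f(0.250000, 3.262571) = 5.395462
  k2 = f(0.375000, 3.937004) = 6.416264
  p ← 3.262571 + 0.25·6.416264 = 4.866637
t=0.500000, p=4.866637:
  k1 = f(0.500000, 4.866637) = 7.750963
  k2 = f(0.625000, 5.835507) = 9.133924
  p ← 4.866637 + 0.25·9.133924 = 7.150118
p(0.75) ≈ 7.1501

7.1501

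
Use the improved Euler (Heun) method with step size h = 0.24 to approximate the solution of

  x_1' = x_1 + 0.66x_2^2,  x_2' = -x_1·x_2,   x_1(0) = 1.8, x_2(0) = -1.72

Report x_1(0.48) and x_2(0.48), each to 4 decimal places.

Heun on (x_1,x_2): k1 = f(t_n, state_n); k2 = f(t_n + h, state_n + h·k1); state_{n+1} = state_n + (h/2)·(k1 + k2).
0.000000: (1.800000, -1.720000)
  k1 = (3.752544, 3.096000)
  predictor → (2.700611, -0.976960)
  k2 = (3.330548, 2.638388)
  → (2.649971, -1.031873)
0.240000: (2.649971, -1.031873)
  k1 = (3.352714, 2.734435)
  predictor → (3.454623, -0.375609)
  k2 = (3.547737, 1.297588)
  → (3.478025, -0.548031)
(x_1(0.48), x_2(0.48)) ≈ (3.4780, -0.5480)

3.4780, -0.5480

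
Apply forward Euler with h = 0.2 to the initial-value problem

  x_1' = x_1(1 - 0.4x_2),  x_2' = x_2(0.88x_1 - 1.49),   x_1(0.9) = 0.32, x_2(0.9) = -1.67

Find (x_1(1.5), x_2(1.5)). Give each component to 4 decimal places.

Euler on (x_1,x_2): x_1_{n+1} = x_1_n + h·x_1', x_2_{n+1} = x_2_n + h·x_2'.
0.900000: (0.320000, -1.670000); f=(0.533760, 2.018028) → (0.426752, -1.266394)
1.100000: (0.426752, -1.266394); f=(0.642927, 1.411344) → (0.555337, -0.984126)
1.300000: (0.555337, -0.984126); f=(0.773946, 0.985408) → (0.710127, -0.787044)
(x_1(1.5), x_2(1.5)) ≈ (0.7101, -0.7870)

0.7101, -0.7870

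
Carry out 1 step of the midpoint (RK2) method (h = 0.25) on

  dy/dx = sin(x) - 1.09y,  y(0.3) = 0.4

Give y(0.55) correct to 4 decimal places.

Midpoint: k1 = f(x_n, y_n); k2 = f(x_n + h/2, y_n + (h/2)·k1); y_{n+1} = y_n + h·k2.
x=0.300000, y=0.400000:
  k1 = f(0.300000, 0.400000) = -0.140480
  k2 = f(0.425000, 0.382440) = -0.004539
  y ← 0.400000 + 0.25·(-0.004539) = 0.398865
y(0.55) ≈ 0.3989

0.3989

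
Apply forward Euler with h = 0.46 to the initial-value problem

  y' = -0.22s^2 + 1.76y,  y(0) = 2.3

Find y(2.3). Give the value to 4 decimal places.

43.5327

Euler: y_{n+1} = y_n + h·f(s_n, y_n).
s=0.000000, y=2.300000: f=4.048000 → y ← 2.300000 + 0.46·4.048000 = 4.162080
s=0.460000, y=4.162080: f=7.278709 → y ← 4.162080 + 0.46·7.278709 = 7.510286
s=0.920000, y=7.510286: f=13.031895 → y ← 7.510286 + 0.46·13.031895 = 13.504958
s=1.380000, y=13.504958: f=23.349758 → y ← 13.504958 + 0.46·23.349758 = 24.245847
s=1.840000, y=24.245847: f=41.927858 → y ← 24.245847 + 0.46·41.927858 = 43.532661
y(2.3) ≈ 43.5327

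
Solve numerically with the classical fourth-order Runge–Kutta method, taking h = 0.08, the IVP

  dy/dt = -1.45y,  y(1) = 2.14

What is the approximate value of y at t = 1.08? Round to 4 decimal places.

RK4: k1 = f(t_n, y_n); k2 = f(t_n + h/2, y_n + (h/2)·k1); k3 = f(t_n + h/2, y_n + (h/2)·k2); k4 = f(t_n + h, y_n + h·k3); y_{n+1} = y_n + (h/6)·(k1 + 2k2 + 2k3 + k4).
t=1.000000, y=2.140000:
  k1 = f(1.000000, 2.140000) = -3.103000
  k2 = f(1.040000, 2.015880) = -2.923026
  k3 = f(1.040000, 2.023079) = -2.933464
  k4 = f(1.080000, 1.905323) = -2.762718
  y ← 2.140000 + (0.08/6)·(k1 + 2k2 + 2k3 + k4) = 1.905617
y(1.08) ≈ 1.9056

1.9056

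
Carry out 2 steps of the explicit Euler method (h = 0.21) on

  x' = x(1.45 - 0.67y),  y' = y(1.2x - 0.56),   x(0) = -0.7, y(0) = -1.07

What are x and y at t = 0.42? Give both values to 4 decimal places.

-1.4369, -0.4727

Euler on (x,y): x_{n+1} = x_n + h·x', y_{n+1} = y_n + h·y'.
0.000000: (-0.700000, -1.070000); f=(-1.516830, 1.498000) → (-1.018534, -0.755420)
0.210000: (-1.018534, -0.755420); f=(-1.992387, 1.346341) → (-1.436936, -0.472688)
(x(0.42), y(0.42)) ≈ (-1.4369, -0.4727)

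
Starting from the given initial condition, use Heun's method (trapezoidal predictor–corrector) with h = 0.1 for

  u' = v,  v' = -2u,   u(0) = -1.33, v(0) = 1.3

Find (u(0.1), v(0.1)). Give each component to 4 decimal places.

Heun on (u,v): k1 = f(t_n, state_n); k2 = f(t_n + h, state_n + h·k1); state_{n+1} = state_n + (h/2)·(k1 + k2).
0.000000: (-1.330000, 1.300000)
  k1 = (1.300000, 2.660000)
  predictor → (-1.200000, 1.566000)
  k2 = (1.566000, 2.400000)
  → (-1.186700, 1.553000)
(u(0.1), v(0.1)) ≈ (-1.1867, 1.5530)

-1.1867, 1.5530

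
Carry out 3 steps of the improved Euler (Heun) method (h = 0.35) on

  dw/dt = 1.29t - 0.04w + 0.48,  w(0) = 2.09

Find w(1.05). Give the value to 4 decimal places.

Heun: k1 = f(t_n, w_n); k2 = f(t_n + h, w_n + h·k1); w_{n+1} = w_n + (h/2)·(k1 + k2).
t=0.000000, w=2.090000:
  k1 = f(0.000000, 2.090000) = 0.396400
  k2 = f(0.350000, 2.228740) = 0.842350
  w ← 2.090000 + (0.35/2)·(0.396400 + 0.842350) = 2.306781
t=0.350000, w=2.306781:
  k1 = f(0.350000, 2.306781) = 0.839229
  k2 = f(0.700000, 2.600511) = 1.278980
  w ← 2.306781 + (0.35/2)·(0.839229 + 1.278980) = 2.677468
t=0.700000, w=2.677468:
  k1 = f(0.700000, 2.677468) = 1.275901
  k2 = f(1.050000, 3.124033) = 1.709539
  w ← 2.677468 + (0.35/2)·(1.275901 + 1.709539) = 3.199920
w(1.05) ≈ 3.1999

3.1999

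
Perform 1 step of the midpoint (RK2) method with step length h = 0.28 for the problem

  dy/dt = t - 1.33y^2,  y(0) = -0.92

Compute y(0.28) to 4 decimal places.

Midpoint: k1 = f(t_n, y_n); k2 = f(t_n + h/2, y_n + (h/2)·k1); y_{n+1} = y_n + h·k2.
t=0.000000, y=-0.920000:
  k1 = f(0.000000, -0.920000) = -1.125712
  k2 = f(0.140000, -1.077600) = -1.404424
  y ← -0.920000 + 0.28·(-1.404424) = -1.313239
y(0.28) ≈ -1.3132

-1.3132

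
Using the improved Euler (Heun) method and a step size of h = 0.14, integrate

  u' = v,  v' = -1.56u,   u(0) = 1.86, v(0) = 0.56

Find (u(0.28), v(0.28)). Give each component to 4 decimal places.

1.9011, -0.2741

Heun on (u,v): k1 = f(t_n, state_n); k2 = f(t_n + h, state_n + h·k1); state_{n+1} = state_n + (h/2)·(k1 + k2).
0.000000: (1.860000, 0.560000)
  k1 = (0.560000, -2.901600)
  predictor → (1.938400, 0.153776)
  k2 = (0.153776, -3.023904)
  → (1.909964, 0.145215)
0.140000: (1.909964, 0.145215)
  k1 = (0.145215, -2.979544)
  predictor → (1.930294, -0.271921)
  k2 = (-0.271921, -3.011259)
  → (1.901095, -0.274142)
(u(0.28), v(0.28)) ≈ (1.9011, -0.2741)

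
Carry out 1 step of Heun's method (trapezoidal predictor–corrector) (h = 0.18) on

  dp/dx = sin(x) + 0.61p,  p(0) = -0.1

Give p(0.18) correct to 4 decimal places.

Heun: k1 = f(x_n, p_n); k2 = f(x_n + h, p_n + h·k1); p_{n+1} = p_n + (h/2)·(k1 + k2).
x=0.000000, p=-0.100000:
  k1 = f(0.000000, -0.100000) = -0.061000
  k2 = f(0.180000, -0.110980) = 0.111332
  p ← -0.100000 + (0.18/2)·(-0.061000 + 0.111332) = -0.095470
p(0.18) ≈ -0.0955

-0.0955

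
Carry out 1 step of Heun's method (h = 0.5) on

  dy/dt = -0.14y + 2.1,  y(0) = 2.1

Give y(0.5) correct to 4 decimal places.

Heun: k1 = f(t_n, y_n); k2 = f(t_n + h, y_n + h·k1); y_{n+1} = y_n + (h/2)·(k1 + k2).
t=0.000000, y=2.100000:
  k1 = f(0.000000, 2.100000) = 1.806000
  k2 = f(0.500000, 3.003000) = 1.679580
  y ← 2.100000 + (0.5/2)·(1.806000 + 1.679580) = 2.971395
y(0.5) ≈ 2.9714

2.9714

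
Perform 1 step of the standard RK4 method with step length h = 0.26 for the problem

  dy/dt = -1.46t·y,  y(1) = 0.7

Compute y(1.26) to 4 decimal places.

RK4: k1 = f(t_n, y_n); k2 = f(t_n + h/2, y_n + (h/2)·k1); k3 = f(t_n + h/2, y_n + (h/2)·k2); k4 = f(t_n + h, y_n + h·k3); y_{n+1} = y_n + (h/6)·(k1 + 2k2 + 2k3 + k4).
t=1.000000, y=0.700000:
  k1 = f(1.000000, 0.700000) = -1.022000
  k2 = f(1.130000, 0.567140) = -0.935668
  k3 = f(1.130000, 0.578363) = -0.954184
  k4 = f(1.260000, 0.451912) = -0.831338
  y ← 0.700000 + (0.26/6)·(k1 + 2k2 + 2k3 + k4) = 0.455902
y(1.26) ≈ 0.4559

0.4559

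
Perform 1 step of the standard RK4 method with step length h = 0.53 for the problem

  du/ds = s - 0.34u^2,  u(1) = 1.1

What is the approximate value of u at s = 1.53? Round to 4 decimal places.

RK4: k1 = f(s_n, u_n); k2 = f(s_n + h/2, u_n + (h/2)·k1); k3 = f(s_n + h/2, u_n + (h/2)·k2); k4 = f(s_n + h, u_n + h·k3); u_{n+1} = u_n + (h/6)·(k1 + 2k2 + 2k3 + k4).
s=1.000000, u=1.100000:
  k1 = f(1.000000, 1.100000) = 0.588600
  k2 = f(1.265000, 1.255979) = 0.728656
  k3 = f(1.265000, 1.293094) = 0.696489
  k4 = f(1.530000, 1.469139) = 0.796154
  u ← 1.100000 + (0.53/6)·(k1 + 2k2 + 2k3 + k4) = 1.474096
u(1.53) ≈ 1.4741

1.4741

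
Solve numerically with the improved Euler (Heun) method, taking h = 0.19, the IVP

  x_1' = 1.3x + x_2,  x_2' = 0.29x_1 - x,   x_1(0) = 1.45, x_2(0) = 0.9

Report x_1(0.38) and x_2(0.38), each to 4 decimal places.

Heun on (x_1,x_2): k1 = f(x_n, state_n); k2 = f(x_n + h, state_n + h·k1); state_{n+1} = state_n + (h/2)·(k1 + k2).
0.000000: (1.450000, 0.900000)
  k1 = (0.900000, 0.420500)
  predictor → (1.621000, 0.979895)
  k2 = (1.226895, 0.280090)
  → (1.652055, 0.966556)
0.190000: (1.652055, 0.966556)
  k1 = (1.213556, 0.289096)
  predictor → (1.882631, 1.021484)
  k2 = (1.515484, 0.165963)
  → (1.911314, 1.009787)
(x_1(0.38), x_2(0.38)) ≈ (1.9113, 1.0098)

1.9113, 1.0098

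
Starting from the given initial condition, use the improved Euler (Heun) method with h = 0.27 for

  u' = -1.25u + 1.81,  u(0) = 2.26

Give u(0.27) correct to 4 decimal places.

2.0322

Heun: k1 = f(x_n, u_n); k2 = f(x_n + h, u_n + h·k1); u_{n+1} = u_n + (h/2)·(k1 + k2).
x=0.000000, u=2.260000:
  k1 = f(0.000000, 2.260000) = -1.015000
  k2 = f(0.270000, 1.985950) = -0.672437
  u ← 2.260000 + (0.27/2)·(-1.015000 + (-0.672437)) = 2.032196
u(0.27) ≈ 2.0322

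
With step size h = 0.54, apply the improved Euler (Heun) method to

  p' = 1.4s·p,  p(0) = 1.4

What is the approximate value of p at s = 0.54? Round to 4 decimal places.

1.6858

Heun: k1 = f(s_n, p_n); k2 = f(s_n + h, p_n + h·k1); p_{n+1} = p_n + (h/2)·(k1 + k2).
s=0.000000, p=1.400000:
  k1 = f(0.000000, 1.400000) = 0.000000
  k2 = f(0.540000, 1.400000) = 1.058400
  p ← 1.400000 + (0.54/2)·(0.000000 + 1.058400) = 1.685768
p(0.54) ≈ 1.6858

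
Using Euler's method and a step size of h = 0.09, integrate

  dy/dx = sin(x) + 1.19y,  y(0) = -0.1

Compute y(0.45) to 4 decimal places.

Euler: y_{n+1} = y_n + h·f(x_n, y_n).
x=0.000000, y=-0.100000: f=-0.119000 → y ← -0.100000 + 0.09·(-0.119000) = -0.110710
x=0.090000, y=-0.110710: f=-0.041866 → y ← -0.110710 + 0.09·(-0.041866) = -0.114478
x=0.180000, y=-0.114478: f=0.042801 → y ← -0.114478 + 0.09·0.042801 = -0.110626
x=0.270000, y=-0.110626: f=0.135087 → y ← -0.110626 + 0.09·0.135087 = -0.098468
x=0.360000, y=-0.098468: f=0.235097 → y ← -0.098468 + 0.09·0.235097 = -0.077309
y(0.45) ≈ -0.0773

-0.0773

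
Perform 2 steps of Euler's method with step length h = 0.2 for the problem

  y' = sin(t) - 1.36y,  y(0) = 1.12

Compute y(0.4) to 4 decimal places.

Euler: y_{n+1} = y_n + h·f(t_n, y_n).
t=0.000000, y=1.120000: f=-1.523200 → y ← 1.120000 + 0.2·(-1.523200) = 0.815360
t=0.200000, y=0.815360: f=-0.910220 → y ← 0.815360 + 0.2·(-0.910220) = 0.633316
y(0.4) ≈ 0.6333

0.6333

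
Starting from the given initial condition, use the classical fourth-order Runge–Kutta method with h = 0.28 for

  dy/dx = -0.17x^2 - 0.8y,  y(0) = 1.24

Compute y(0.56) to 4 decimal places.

RK4: k1 = f(x_n, y_n); k2 = f(x_n + h/2, y_n + (h/2)·k1); k3 = f(x_n + h/2, y_n + (h/2)·k2); k4 = f(x_n + h, y_n + h·k3); y_{n+1} = y_n + (h/6)·(k1 + 2k2 + 2k3 + k4).
x=0.000000, y=1.240000:
  k1 = f(0.000000, 1.240000) = -0.992000
  k2 = f(0.140000, 1.101120) = -0.884228
  k3 = f(0.140000, 1.116208) = -0.896298
  k4 = f(0.280000, 0.989036) = -0.804557
  y ← 1.240000 + (0.28/6)·(k1 + 2k2 + 2k3 + k4) = 0.989978
x=0.280000, y=0.989978:
  k1 = f(0.280000, 0.989978) = -0.805311
  k2 = f(0.420000, 0.877235) = -0.731776
  k3 = f(0.420000, 0.887530) = -0.740012
  k4 = f(0.560000, 0.782775) = -0.679532
  y ← 0.989978 + (0.28/6)·(k1 + 2k2 + 2k3 + k4) = 0.783319
y(0.56) ≈ 0.7833

0.7833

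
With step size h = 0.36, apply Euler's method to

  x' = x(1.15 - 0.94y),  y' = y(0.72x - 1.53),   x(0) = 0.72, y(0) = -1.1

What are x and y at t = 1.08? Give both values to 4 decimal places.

3.3950, -0.5470

Euler on (x,y): x_{n+1} = x_n + h·x', y_{n+1} = y_n + h·y'.
0.000000: (0.720000, -1.100000); f=(1.572480, 1.112760) → (1.286093, -0.699406)
0.360000: (1.286093, -0.699406); f=(2.324538, 0.422451) → (2.122927, -0.547324)
0.720000: (2.122927, -0.547324); f=(3.533579, 0.000817) → (3.395015, -0.547030)
(x(1.08), y(1.08)) ≈ (3.3950, -0.5470)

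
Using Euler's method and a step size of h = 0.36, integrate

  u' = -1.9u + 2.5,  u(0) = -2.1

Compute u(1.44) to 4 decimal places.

Euler: u_{n+1} = u_n + h·f(t_n, u_n).
t=0.000000, u=-2.100000: f=6.490000 → u ← -2.100000 + 0.36·6.490000 = 0.236400
t=0.360000, u=0.236400: f=2.050840 → u ← 0.236400 + 0.36·2.050840 = 0.974702
t=0.720000, u=0.974702: f=0.648065 → u ← 0.974702 + 0.36·0.648065 = 1.208006
t=1.080000, u=1.208006: f=0.204789 → u ← 1.208006 + 0.36·0.204789 = 1.281730
u(1.44) ≈ 1.2817

1.2817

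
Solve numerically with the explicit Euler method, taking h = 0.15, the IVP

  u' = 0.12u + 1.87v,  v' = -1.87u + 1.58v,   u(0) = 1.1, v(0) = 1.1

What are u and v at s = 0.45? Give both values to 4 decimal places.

2.0334, 0.6237

Euler on (u,v): u_{n+1} = u_n + h·u', v_{n+1} = v_n + h·v'.
0.000000: (1.100000, 1.100000); f=(2.189000, -0.319000) → (1.428350, 1.052150)
0.150000: (1.428350, 1.052150); f=(2.138923, -1.008618) → (1.749188, 0.900857)
0.300000: (1.749188, 0.900857); f=(1.894506, -1.847628) → (2.033364, 0.623713)
(u(0.45), v(0.45)) ≈ (2.0334, 0.6237)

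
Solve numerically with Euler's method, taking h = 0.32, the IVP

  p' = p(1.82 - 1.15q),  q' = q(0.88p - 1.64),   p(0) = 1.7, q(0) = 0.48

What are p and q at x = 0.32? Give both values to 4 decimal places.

2.3898, 0.4579

Euler on (p,q): p_{n+1} = p_n + h·p', q_{n+1} = q_n + h·q'.
0.000000: (1.700000, 0.480000); f=(2.155600, -0.069120) → (2.389792, 0.457882)
(p(0.32), q(0.32)) ≈ (2.3898, 0.4579)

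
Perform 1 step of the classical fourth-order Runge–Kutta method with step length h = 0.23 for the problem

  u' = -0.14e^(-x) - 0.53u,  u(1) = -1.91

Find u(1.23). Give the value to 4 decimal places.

-1.7007

RK4: k1 = f(x_n, u_n); k2 = f(x_n + h/2, u_n + (h/2)·k1); k3 = f(x_n + h/2, u_n + (h/2)·k2); k4 = f(x_n + h, u_n + h·k3); u_{n+1} = u_n + (h/6)·(k1 + 2k2 + 2k3 + k4).
x=1.000000, u=-1.910000:
  k1 = f(1.000000, -1.910000) = 0.960797
  k2 = f(1.115000, -1.799508) = 0.907831
  k3 = f(1.115000, -1.805599) = 0.911060
  k4 = f(1.230000, -1.700456) = 0.860321
  u ← -1.910000 + (0.23/6)·(k1 + 2k2 + 2k3 + k4) = -1.700742
u(1.23) ≈ -1.7007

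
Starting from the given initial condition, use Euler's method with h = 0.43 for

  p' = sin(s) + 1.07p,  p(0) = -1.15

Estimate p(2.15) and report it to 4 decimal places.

Euler: p_{n+1} = p_n + h·f(s_n, p_n).
s=0.000000, p=-1.150000: f=-1.230500 → p ← -1.150000 + 0.43·(-1.230500) = -1.679115
s=0.430000, p=-1.679115: f=-1.379782 → p ← -1.679115 + 0.43·(-1.379782) = -2.272421
s=0.860000, p=-2.272421: f=-1.673648 → p ← -2.272421 + 0.43·(-1.673648) = -2.992090
s=1.290000, p=-2.992090: f=-2.240701 → p ← -2.992090 + 0.43·(-2.240701) = -3.955592
s=1.720000, p=-3.955592: f=-3.243593 → p ← -3.955592 + 0.43·(-3.243593) = -5.350337
p(2.15) ≈ -5.3503

-5.3503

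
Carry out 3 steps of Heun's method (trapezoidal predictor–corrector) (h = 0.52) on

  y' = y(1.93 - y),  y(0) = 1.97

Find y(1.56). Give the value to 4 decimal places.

Heun: k1 = f(t_n, y_n); k2 = f(t_n + h, y_n + h·k1); y_{n+1} = y_n + (h/2)·(k1 + k2).
t=0.000000, y=1.970000:
  k1 = f(0.000000, 1.970000) = -0.078800
  k2 = f(0.520000, 1.929024) = 0.001883
  y ← 1.970000 + (0.52/2)·(-0.078800 + 0.001883) = 1.950002
t=0.520000, y=1.950002:
  k1 = f(0.520000, 1.950002) = -0.039003
  k2 = f(1.040000, 1.929720) = 0.000540
  y ← 1.950002 + (0.52/2)·(-0.039003 + 0.000540) = 1.940001
t=1.040000, y=1.940001:
  k1 = f(1.040000, 1.940001) = -0.019402
  k2 = f(1.560000, 1.929912) = 0.000170
  y ← 1.940001 + (0.52/2)·(-0.019402 + 0.000170) = 1.935001
y(1.56) ≈ 1.9350

1.9350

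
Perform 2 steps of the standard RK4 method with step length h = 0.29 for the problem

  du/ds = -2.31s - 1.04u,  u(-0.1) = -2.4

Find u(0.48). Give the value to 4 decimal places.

RK4: k1 = f(s_n, u_n); k2 = f(s_n + h/2, u_n + (h/2)·k1); k3 = f(s_n + h/2, u_n + (h/2)·k2); k4 = f(s_n + h, u_n + h·k3); u_{n+1} = u_n + (h/6)·(k1 + 2k2 + 2k3 + k4).
s=-0.100000, u=-2.400000:
  k1 = f(-0.100000, -2.400000) = 2.727000
  k2 = f(0.045000, -2.004585) = 1.980818
  k3 = f(0.045000, -2.112781) = 2.093343
  k4 = f(0.190000, -1.792931) = 1.425748
  u ← -2.400000 + (0.29/6)·(k1 + 2k2 + 2k3 + k4) = -1.805448
s=0.190000, u=-1.805448:
  k1 = f(0.190000, -1.805448) = 1.438766
  k2 = f(0.335000, -1.596827) = 0.886850
  k3 = f(0.335000, -1.676855) = 0.970079
  k4 = f(0.480000, -1.524125) = 0.476290
  u ← -1.805448 + (0.29/6)·(k1 + 2k2 + 2k3 + k4) = -1.533384
u(0.48) ≈ -1.5334

-1.5334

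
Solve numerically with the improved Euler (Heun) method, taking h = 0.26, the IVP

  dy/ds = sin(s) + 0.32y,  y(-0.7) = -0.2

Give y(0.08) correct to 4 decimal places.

Heun: k1 = f(s_n, y_n); k2 = f(s_n + h, y_n + h·k1); y_{n+1} = y_n + (h/2)·(k1 + k2).
s=-0.700000, y=-0.200000:
  k1 = f(-0.700000, -0.200000) = -0.708218
  k2 = f(-0.440000, -0.384137) = -0.548863
  y ← -0.200000 + (0.26/2)·(-0.708218 + (-0.548863)) = -0.363421
s=-0.440000, y=-0.363421:
  k1 = f(-0.440000, -0.363421) = -0.542234
  k2 = f(-0.180000, -0.504401) = -0.340438
  y ← -0.363421 + (0.26/2)·(-0.542234 + (-0.340438)) = -0.478168
s=-0.180000, y=-0.478168:
  k1 = f(-0.180000, -0.478168) = -0.332043
  k2 = f(0.080000, -0.564499) = -0.100725
  y ← -0.478168 + (0.26/2)·(-0.332043 + (-0.100725)) = -0.534428
y(0.08) ≈ -0.5344

-0.5344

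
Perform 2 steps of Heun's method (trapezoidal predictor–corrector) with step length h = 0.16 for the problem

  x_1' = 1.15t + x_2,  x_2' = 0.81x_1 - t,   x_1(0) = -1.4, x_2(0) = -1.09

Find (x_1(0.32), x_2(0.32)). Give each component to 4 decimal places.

-1.7557, -1.5495

Heun on (x_1,x_2): k1 = f(t_n, state_n); k2 = f(t_n + h, state_n + h·k1); state_{n+1} = state_n + (h/2)·(k1 + k2).
0.000000: (-1.400000, -1.090000)
  k1 = (-1.090000, -1.134000)
  predictor → (-1.574400, -1.271440)
  k2 = (-1.087440, -1.435264)
  → (-1.574195, -1.295541)
0.160000: (-1.574195, -1.295541)
  k1 = (-1.111541, -1.435098)
  predictor → (-1.752042, -1.525157)
  k2 = (-1.157157, -1.739154)
  → (-1.755691, -1.549481)
(x_1(0.32), x_2(0.32)) ≈ (-1.7557, -1.5495)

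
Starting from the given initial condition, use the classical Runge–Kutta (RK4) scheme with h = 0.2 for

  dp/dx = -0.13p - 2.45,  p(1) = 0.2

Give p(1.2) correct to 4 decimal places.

-0.2888

RK4: k1 = f(x_n, p_n); k2 = f(x_n + h/2, p_n + (h/2)·k1); k3 = f(x_n + h/2, p_n + (h/2)·k2); k4 = f(x_n + h, p_n + h·k3); p_{n+1} = p_n + (h/6)·(k1 + 2k2 + 2k3 + k4).
x=1.000000, p=0.200000:
  k1 = f(1.000000, 0.200000) = -2.476000
  k2 = f(1.100000, -0.047600) = -2.443812
  k3 = f(1.100000, -0.044381) = -2.444230
  k4 = f(1.200000, -0.288846) = -2.412450
  p ← 0.200000 + (0.2/6)·(k1 + 2k2 + 2k3 + k4) = -0.288818
p(1.2) ≈ -0.2888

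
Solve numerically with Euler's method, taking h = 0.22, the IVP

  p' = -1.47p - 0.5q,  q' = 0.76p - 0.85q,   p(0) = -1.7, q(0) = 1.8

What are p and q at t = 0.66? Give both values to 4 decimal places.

-0.7856, 0.4219

Euler on (p,q): p_{n+1} = p_n + h·p', q_{n+1} = q_n + h·q'.
0.000000: (-1.700000, 1.800000); f=(1.599000, -2.822000) → (-1.348220, 1.179160)
0.220000: (-1.348220, 1.179160); f=(1.392303, -2.026933) → (-1.041913, 0.733235)
0.440000: (-1.041913, 0.733235); f=(1.164995, -1.415104) → (-0.785614, 0.421912)
(p(0.66), q(0.66)) ≈ (-0.7856, 0.4219)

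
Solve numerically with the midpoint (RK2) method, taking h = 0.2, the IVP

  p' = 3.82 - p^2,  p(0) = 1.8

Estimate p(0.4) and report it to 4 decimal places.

1.9121

Midpoint: k1 = f(t_n, p_n); k2 = f(t_n + h/2, p_n + (h/2)·k1); p_{n+1} = p_n + h·k2.
t=0.000000, p=1.800000:
  k1 = f(0.000000, 1.800000) = 0.580000
  k2 = f(0.100000, 1.858000) = 0.367836
  p ← 1.800000 + 0.2·0.367836 = 1.873567
t=0.200000, p=1.873567:
  k1 = f(0.200000, 1.873567) = 0.309746
  k2 = f(0.300000, 1.904542) = 0.192721
  p ← 1.873567 + 0.2·0.192721 = 1.912111
p(0.4) ≈ 1.9121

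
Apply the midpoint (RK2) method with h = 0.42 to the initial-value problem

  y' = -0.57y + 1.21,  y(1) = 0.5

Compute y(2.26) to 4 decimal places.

1.3250

Midpoint: k1 = f(t_n, y_n); k2 = f(t_n + h/2, y_n + (h/2)·k1); y_{n+1} = y_n + h·k2.
t=1.000000, y=0.500000:
  k1 = f(1.000000, 0.500000) = 0.925000
  k2 = f(1.210000, 0.694250) = 0.814277
  y ← 0.500000 + 0.42·0.814277 = 0.841997
t=1.420000, y=0.841997:
  k1 = f(1.420000, 0.841997) = 0.730062
  k2 = f(1.630000, 0.995310) = 0.642674
  y ← 0.841997 + 0.42·0.642674 = 1.111919
t=1.840000, y=1.111919:
  k1 = f(1.840000, 1.111919) = 0.576206
  k2 = f(2.050000, 1.232923) = 0.507234
  y ← 1.111919 + 0.42·0.507234 = 1.324958
y(2.26) ≈ 1.3250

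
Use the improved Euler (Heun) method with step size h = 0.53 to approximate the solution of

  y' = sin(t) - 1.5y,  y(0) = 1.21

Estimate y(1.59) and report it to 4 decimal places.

0.6546

Heun: k1 = f(t_n, y_n); k2 = f(t_n + h, y_n + h·k1); y_{n+1} = y_n + (h/2)·(k1 + k2).
t=0.000000, y=1.210000:
  k1 = f(0.000000, 1.210000) = -1.815000
  k2 = f(0.530000, 0.248050) = 0.133458
  y ← 1.210000 + (0.53/2)·(-1.815000 + 0.133458) = 0.764391
t=0.530000, y=0.764391:
  k1 = f(0.530000, 0.764391) = -0.641054
  k2 = f(1.060000, 0.424633) = 0.235406
  y ← 0.764391 + (0.53/2)·(-0.641054 + 0.235406) = 0.656895
t=1.060000, y=0.656895:
  k1 = f(1.060000, 0.656895) = -0.112987
  k2 = f(1.590000, 0.597012) = 0.104298
  y ← 0.656895 + (0.53/2)·(-0.112987 + 0.104298) = 0.654592
y(1.59) ≈ 0.6546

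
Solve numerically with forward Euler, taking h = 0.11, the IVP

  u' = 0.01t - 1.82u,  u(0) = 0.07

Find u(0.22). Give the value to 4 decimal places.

Euler: u_{n+1} = u_n + h·f(t_n, u_n).
t=0.000000, u=0.070000: f=-0.127400 → u ← 0.070000 + 0.11·(-0.127400) = 0.055986
t=0.110000, u=0.055986: f=-0.100795 → u ← 0.055986 + 0.11·(-0.100795) = 0.044899
u(0.22) ≈ 0.0449

0.0449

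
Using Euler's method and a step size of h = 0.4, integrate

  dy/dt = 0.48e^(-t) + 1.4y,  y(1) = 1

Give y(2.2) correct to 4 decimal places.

4.0739

Euler: y_{n+1} = y_n + h·f(t_n, y_n).
t=1.000000, y=1.000000: f=1.576582 → y ← 1.000000 + 0.4·1.576582 = 1.630633
t=1.400000, y=1.630633: f=2.401253 → y ← 1.630633 + 0.4·2.401253 = 2.591134
t=1.800000, y=2.591134: f=3.706931 → y ← 2.591134 + 0.4·3.706931 = 4.073906
y(2.2) ≈ 4.0739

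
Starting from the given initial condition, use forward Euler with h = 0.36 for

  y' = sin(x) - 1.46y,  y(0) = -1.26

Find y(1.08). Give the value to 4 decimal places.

0.1630

Euler: y_{n+1} = y_n + h·f(x_n, y_n).
x=0.000000, y=-1.260000: f=1.839600 → y ← -1.260000 + 0.36·1.839600 = -0.597744
x=0.360000, y=-0.597744: f=1.224980 → y ← -0.597744 + 0.36·1.224980 = -0.156751
x=0.720000, y=-0.156751: f=0.888241 → y ← -0.156751 + 0.36·0.888241 = 0.163016
y(1.08) ≈ 0.1630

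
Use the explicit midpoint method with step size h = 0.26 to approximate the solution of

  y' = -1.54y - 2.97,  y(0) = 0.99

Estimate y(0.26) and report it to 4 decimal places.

Midpoint: k1 = f(x_n, y_n); k2 = f(x_n + h/2, y_n + (h/2)·k1); y_{n+1} = y_n + h·k2.
x=0.000000, y=0.990000:
  k1 = f(0.000000, 0.990000) = -4.494600
  k2 = f(0.130000, 0.405702) = -3.594781
  y ← 0.990000 + 0.26·(-3.594781) = 0.055357
y(0.26) ≈ 0.0554

0.0554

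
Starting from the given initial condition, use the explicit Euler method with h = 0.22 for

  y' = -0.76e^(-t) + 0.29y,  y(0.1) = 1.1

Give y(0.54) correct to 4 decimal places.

Euler: y_{n+1} = y_n + h·f(t_n, y_n).
t=0.100000, y=1.100000: f=-0.368676 → y ← 1.100000 + 0.22·(-0.368676) = 1.018891
t=0.320000, y=1.018891: f=-0.256395 → y ← 1.018891 + 0.22·(-0.256395) = 0.962484
y(0.54) ≈ 0.9625

0.9625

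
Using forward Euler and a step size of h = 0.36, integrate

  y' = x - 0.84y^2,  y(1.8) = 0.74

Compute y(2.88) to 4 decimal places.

1.7306

Euler: y_{n+1} = y_n + h·f(x_n, y_n).
x=1.800000, y=0.740000: f=1.340016 → y ← 0.740000 + 0.36·1.340016 = 1.222406
x=2.160000, y=1.222406: f=0.904808 → y ← 1.222406 + 0.36·0.904808 = 1.548137
x=2.520000, y=1.548137: f=0.506749 → y ← 1.548137 + 0.36·0.506749 = 1.730566
y(2.88) ≈ 1.7306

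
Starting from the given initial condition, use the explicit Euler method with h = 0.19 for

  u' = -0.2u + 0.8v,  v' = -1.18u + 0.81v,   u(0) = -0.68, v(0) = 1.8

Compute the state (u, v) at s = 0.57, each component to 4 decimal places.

Euler on (u,v): u_{n+1} = u_n + h·u', v_{n+1} = v_n + h·v'.
0.000000: (-0.680000, 1.800000); f=(1.576000, 2.260400) → (-0.380560, 2.229476)
0.190000: (-0.380560, 2.229476); f=(1.859693, 2.254936) → (-0.027218, 2.657914)
0.380000: (-0.027218, 2.657914); f=(2.131775, 2.185028) → (0.377819, 3.073069)
(u(0.57), v(0.57)) ≈ (0.3778, 3.0731)

0.3778, 3.0731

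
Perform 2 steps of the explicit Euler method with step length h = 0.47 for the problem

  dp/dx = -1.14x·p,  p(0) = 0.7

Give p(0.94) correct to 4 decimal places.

0.5237

Euler: p_{n+1} = p_n + h·f(x_n, p_n).
x=0.000000, p=0.700000: f=0.000000 → p ← 0.700000 + 0.47·0.000000 = 0.700000
x=0.470000, p=0.700000: f=-0.375060 → p ← 0.700000 + 0.47·(-0.375060) = 0.523722
p(0.94) ≈ 0.5237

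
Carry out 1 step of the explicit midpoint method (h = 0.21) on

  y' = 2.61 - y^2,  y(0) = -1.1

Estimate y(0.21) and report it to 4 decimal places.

Midpoint: k1 = f(s_n, y_n); k2 = f(s_n + h/2, y_n + (h/2)·k1); y_{n+1} = y_n + h·k2.
s=0.000000, y=-1.100000:
  k1 = f(0.000000, -1.100000) = 1.400000
  k2 = f(0.105000, -0.953000) = 1.701791
  y ← -1.100000 + 0.21·1.701791 = -0.742624
y(0.21) ≈ -0.7426

-0.7426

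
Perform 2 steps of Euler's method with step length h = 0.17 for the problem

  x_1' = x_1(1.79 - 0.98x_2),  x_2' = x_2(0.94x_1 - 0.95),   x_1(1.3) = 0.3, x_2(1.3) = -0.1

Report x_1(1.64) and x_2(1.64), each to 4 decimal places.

Euler on (x_1,x_2): x_1_{n+1} = x_1_n + h·x_1', x_2_{n+1} = x_2_n + h·x_2'.
1.300000: (0.300000, -0.100000); f=(0.566400, 0.066800) → (0.396288, -0.088644)
1.470000: (0.396288, -0.088644); f=(0.743782, 0.051191) → (0.522731, -0.079942)
(x_1(1.64), x_2(1.64)) ≈ (0.5227, -0.0799)

0.5227, -0.0799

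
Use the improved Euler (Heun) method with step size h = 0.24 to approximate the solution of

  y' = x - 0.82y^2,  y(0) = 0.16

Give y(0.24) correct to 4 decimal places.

0.1839

Heun: k1 = f(x_n, y_n); k2 = f(x_n + h, y_n + h·k1); y_{n+1} = y_n + (h/2)·(k1 + k2).
x=0.000000, y=0.160000:
  k1 = f(0.000000, 0.160000) = -0.020992
  k2 = f(0.240000, 0.154962) = 0.220309
  y ← 0.160000 + (0.24/2)·(-0.020992 + 0.220309) = 0.183918
y(0.24) ≈ 0.1839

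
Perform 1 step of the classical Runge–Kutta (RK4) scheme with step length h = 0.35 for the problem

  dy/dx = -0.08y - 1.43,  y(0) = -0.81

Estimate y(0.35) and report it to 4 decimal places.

-1.2812

RK4: k1 = f(x_n, y_n); k2 = f(x_n + h/2, y_n + (h/2)·k1); k3 = f(x_n + h/2, y_n + (h/2)·k2); k4 = f(x_n + h, y_n + h·k3); y_{n+1} = y_n + (h/6)·(k1 + 2k2 + 2k3 + k4).
x=0.000000, y=-0.810000:
  k1 = f(0.000000, -0.810000) = -1.365200
  k2 = f(0.175000, -1.048910) = -1.346087
  k3 = f(0.175000, -1.045565) = -1.346355
  k4 = f(0.350000, -1.281224) = -1.327502
  y ← -0.810000 + (0.35/6)·(k1 + 2k2 + 2k3 + k4) = -1.281193
y(0.35) ≈ -1.2812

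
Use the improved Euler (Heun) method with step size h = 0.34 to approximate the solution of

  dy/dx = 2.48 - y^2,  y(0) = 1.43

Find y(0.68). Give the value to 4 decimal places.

Heun: k1 = f(x_n, y_n); k2 = f(x_n + h, y_n + h·k1); y_{n+1} = y_n + (h/2)·(k1 + k2).
x=0.000000, y=1.430000:
  k1 = f(0.000000, 1.430000) = 0.435100
  k2 = f(0.340000, 1.577934) = -0.009876
  y ← 1.430000 + (0.34/2)·(0.435100 + (-0.009876)) = 1.502288
x=0.340000, y=1.502288:
  k1 = f(0.340000, 1.502288) = 0.223130
  k2 = f(0.680000, 1.578152) = -0.010565
  y ← 1.502288 + (0.34/2)·(0.223130 + (-0.010565)) = 1.538424
y(0.68) ≈ 1.5384

1.5384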